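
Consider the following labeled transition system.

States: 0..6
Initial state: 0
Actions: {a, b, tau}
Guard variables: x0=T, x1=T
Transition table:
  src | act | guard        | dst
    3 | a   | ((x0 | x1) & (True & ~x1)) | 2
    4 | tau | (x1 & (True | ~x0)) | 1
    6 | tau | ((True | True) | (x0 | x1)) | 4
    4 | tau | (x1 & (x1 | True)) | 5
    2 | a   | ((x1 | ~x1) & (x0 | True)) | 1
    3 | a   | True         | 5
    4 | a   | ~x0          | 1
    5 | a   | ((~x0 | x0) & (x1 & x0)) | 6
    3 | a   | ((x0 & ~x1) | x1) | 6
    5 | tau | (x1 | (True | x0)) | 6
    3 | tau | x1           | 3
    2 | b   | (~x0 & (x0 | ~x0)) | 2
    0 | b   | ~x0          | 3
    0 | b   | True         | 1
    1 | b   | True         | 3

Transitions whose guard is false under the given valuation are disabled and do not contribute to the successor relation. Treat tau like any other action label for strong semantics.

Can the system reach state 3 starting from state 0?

Guard filter leaves 11 enabled edge(s).
depth 0: {0}
depth 1: {1}  cumulative {0,1}
depth 2: {3}  cumulative {0,1,3}
depth 3: {5,6}  cumulative {0,1,3,5,6}
depth 4: {4}  cumulative {0,1,3,4,5,6}
Reach set: {0,1,3,4,5,6}
trace reaching 3: b·b

Answer: REACHABLE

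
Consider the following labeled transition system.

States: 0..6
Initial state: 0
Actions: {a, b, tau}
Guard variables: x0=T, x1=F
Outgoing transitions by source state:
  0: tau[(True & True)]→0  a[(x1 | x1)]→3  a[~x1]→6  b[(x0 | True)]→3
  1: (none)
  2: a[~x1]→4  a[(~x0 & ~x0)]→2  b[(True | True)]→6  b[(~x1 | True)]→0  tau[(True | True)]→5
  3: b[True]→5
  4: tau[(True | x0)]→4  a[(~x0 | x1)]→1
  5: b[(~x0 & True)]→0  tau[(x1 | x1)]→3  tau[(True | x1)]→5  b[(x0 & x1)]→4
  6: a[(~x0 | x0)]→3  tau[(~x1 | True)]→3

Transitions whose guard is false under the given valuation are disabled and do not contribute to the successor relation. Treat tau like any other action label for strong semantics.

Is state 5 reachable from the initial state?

Guard filter leaves 12 enabled edge(s).
L0 = {0}
L1 = {3,6}  cumulative {0,3,6}
L2 = {5}  cumulative {0,3,5,6}
Reachable = {0,3,5,6}
Path to 5: b·b

Answer: REACHABLE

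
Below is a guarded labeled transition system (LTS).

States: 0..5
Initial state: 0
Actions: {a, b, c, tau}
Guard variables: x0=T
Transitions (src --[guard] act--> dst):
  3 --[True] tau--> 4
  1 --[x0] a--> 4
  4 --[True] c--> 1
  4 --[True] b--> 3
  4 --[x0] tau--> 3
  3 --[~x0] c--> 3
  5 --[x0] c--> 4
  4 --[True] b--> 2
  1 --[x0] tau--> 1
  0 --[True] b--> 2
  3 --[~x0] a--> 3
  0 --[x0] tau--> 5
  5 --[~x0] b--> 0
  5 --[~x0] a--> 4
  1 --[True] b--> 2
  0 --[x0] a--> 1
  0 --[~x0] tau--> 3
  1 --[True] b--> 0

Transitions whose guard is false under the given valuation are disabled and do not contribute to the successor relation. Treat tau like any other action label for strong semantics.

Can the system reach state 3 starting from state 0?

13 transition(s) survive guard evaluation.
L0 = {0}
L1 = {1,2,5}  total {0,1,2,5}
L2 = {4}  total {0,1,2,4,5}
L3 = {3}  total {0,1,2,3,4,5}
Reach set: {0,1,2,3,4,5}
witness 3: tau·c·b

Answer: REACHABLE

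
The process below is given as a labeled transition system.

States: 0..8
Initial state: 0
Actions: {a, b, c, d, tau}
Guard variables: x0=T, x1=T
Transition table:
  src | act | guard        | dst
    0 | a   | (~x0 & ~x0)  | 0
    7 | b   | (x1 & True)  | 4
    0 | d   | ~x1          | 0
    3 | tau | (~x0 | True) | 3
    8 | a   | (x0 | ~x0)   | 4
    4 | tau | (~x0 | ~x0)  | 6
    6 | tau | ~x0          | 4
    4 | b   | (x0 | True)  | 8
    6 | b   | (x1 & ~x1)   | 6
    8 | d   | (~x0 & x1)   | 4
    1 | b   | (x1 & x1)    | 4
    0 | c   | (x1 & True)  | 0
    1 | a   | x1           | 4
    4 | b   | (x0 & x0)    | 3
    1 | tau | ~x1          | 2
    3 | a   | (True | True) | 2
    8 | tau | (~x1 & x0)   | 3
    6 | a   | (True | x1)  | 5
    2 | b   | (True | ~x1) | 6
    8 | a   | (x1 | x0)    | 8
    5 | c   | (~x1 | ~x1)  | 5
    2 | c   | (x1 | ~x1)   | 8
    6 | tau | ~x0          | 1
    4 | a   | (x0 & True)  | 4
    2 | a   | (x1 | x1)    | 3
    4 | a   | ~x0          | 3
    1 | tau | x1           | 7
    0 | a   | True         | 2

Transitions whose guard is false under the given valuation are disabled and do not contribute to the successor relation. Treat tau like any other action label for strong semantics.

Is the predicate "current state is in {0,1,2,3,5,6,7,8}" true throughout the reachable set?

Answer: INVARIANT VIOLATED at state 4

Analysis:
Allowed set {0,1,2,3,5,6,7,8}
Reachable = {0,2,3,4,5,6,8}
  0: safe
  2: safe
  3: safe
  4: VIOLATES
  5: safe
  6: safe
  8: safe
reach 4 via a·c·a — violates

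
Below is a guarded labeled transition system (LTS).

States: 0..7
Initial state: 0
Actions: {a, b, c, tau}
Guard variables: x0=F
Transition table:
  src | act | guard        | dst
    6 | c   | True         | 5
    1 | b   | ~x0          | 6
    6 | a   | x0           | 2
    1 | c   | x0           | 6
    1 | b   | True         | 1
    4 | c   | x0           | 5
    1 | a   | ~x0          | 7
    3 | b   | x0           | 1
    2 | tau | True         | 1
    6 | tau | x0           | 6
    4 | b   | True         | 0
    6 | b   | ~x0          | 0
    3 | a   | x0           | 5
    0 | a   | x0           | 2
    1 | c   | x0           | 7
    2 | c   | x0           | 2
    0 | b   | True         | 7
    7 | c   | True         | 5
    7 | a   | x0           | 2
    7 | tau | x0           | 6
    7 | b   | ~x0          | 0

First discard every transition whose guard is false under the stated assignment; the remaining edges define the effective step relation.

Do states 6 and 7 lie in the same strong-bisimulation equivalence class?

Answer: BISIMILAR

Trace:
Compute ~ classes (split until stable):
  π0 = {{0,1,2,3,4,5,6,7}}
  π1 = {{0,4},{1},{2},{3,5},{6,7}}
  π2 = {{0},{1},{2},{3,5},{4},{6,7}}
stable after 3 split(s): 6 block(s)
class of 6: {6,7}; class of 7: {6,7}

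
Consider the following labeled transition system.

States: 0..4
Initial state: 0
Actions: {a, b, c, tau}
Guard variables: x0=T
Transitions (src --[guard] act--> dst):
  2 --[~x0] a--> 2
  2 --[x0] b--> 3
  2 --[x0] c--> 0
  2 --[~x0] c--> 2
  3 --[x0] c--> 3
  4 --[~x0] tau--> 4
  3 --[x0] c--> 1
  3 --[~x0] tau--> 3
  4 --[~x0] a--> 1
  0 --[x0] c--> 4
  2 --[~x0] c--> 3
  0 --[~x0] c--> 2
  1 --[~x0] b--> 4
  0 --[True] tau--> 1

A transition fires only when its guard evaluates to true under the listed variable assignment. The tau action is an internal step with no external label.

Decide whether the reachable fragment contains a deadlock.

Reach set: {0,1,4}
  0: c→4  tau→1  [2 out]
  1: ∅  [deadlock]
  4: ∅  [deadlock]
Path to 1: tau

Answer: DEADLOCK at state 1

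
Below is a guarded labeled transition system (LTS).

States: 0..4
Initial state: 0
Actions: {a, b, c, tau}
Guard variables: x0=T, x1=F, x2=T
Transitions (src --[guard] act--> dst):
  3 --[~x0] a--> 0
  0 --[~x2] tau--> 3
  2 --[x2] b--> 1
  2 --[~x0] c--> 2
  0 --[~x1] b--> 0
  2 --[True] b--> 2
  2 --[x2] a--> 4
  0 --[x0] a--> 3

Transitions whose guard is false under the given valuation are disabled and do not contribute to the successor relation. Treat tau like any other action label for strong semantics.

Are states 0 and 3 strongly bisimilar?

Refine partition for ~:
  round 0: {{0,1,2,3,4}}
  round 1: {{0,2},{1,3,4}}
  round 2: {{0},{1,3,4},{2}}
stable after 3 split(s): 3 block(s)
[0]={0}  [3]={1,3,4}

Answer: NOT BISIMILAR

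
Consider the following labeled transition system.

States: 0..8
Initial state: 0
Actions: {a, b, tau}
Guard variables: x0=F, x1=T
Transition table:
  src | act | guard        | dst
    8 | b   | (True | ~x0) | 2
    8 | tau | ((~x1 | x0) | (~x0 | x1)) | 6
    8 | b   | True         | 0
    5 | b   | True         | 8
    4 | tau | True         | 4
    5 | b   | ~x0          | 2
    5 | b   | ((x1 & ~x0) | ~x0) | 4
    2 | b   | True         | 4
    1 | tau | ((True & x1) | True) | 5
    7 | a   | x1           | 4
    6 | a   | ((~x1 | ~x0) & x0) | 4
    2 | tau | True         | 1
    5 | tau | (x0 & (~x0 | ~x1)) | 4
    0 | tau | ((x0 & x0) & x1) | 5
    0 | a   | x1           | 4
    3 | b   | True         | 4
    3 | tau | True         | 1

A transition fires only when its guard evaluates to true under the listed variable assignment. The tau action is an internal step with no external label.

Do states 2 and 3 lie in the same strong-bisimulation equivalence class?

Answer: BISIMILAR

Analysis:
Bisimulation quotient by refinement:
  round 0: {{0,1,2,3,4,5,6,7,8}}
  round 1: {{0,7},{1,4},{2,3,8},{5},{6}}
  round 2: {{0,7},{1},{2,3},{4},{5},{6},{8}}
stable after 3 split(s): 7 block(s)
class of 2: {2,3}; class of 3: {2,3}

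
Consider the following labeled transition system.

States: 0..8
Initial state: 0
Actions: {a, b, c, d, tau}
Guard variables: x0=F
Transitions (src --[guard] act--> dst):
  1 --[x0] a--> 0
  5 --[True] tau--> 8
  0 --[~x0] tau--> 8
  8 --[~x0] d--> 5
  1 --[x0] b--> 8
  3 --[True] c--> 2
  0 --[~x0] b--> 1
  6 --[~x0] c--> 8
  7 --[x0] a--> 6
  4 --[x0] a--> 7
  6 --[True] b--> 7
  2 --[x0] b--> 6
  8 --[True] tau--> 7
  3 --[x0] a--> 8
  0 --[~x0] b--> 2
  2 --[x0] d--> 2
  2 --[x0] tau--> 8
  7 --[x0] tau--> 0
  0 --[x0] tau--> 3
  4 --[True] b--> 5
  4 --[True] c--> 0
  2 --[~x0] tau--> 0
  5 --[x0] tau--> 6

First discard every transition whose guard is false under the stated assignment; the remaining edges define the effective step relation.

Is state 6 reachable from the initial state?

Answer: UNREACHABLE

Working:
12 transition(s) survive guard evaluation.
depth 0: {0}
depth 1: {1,2,8}  now seen {0,1,2,8}
depth 2: {5,7}  now seen {0,1,2,5,7,8}
Reachable = {0,1,2,5,7,8}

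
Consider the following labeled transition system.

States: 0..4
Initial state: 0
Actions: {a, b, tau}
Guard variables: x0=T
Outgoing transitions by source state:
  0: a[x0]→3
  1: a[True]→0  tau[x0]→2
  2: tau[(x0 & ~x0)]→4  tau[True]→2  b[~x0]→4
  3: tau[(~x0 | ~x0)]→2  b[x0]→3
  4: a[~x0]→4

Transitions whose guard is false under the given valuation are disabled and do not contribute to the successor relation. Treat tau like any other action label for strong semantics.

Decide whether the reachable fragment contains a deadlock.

Answer: DEADLOCK-FREE

Working:
R = {0,3}
  0: a→3  [1 exit(s)]
  3: b→3  [1 exit(s)]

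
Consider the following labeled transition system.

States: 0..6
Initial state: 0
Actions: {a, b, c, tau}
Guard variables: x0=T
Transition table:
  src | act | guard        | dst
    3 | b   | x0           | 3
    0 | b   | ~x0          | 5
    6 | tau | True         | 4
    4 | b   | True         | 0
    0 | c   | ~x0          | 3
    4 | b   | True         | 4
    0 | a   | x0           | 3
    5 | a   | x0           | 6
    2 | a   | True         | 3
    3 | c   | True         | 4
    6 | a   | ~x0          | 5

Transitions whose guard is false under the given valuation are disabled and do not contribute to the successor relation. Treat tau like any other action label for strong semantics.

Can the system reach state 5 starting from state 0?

Guard filter leaves 8 enabled edge(s).
Layer 0: {0}
Layer 1: {3}  now seen {0,3}
Layer 2: {4}  now seen {0,3,4}
R = {0,3,4}

Answer: UNREACHABLE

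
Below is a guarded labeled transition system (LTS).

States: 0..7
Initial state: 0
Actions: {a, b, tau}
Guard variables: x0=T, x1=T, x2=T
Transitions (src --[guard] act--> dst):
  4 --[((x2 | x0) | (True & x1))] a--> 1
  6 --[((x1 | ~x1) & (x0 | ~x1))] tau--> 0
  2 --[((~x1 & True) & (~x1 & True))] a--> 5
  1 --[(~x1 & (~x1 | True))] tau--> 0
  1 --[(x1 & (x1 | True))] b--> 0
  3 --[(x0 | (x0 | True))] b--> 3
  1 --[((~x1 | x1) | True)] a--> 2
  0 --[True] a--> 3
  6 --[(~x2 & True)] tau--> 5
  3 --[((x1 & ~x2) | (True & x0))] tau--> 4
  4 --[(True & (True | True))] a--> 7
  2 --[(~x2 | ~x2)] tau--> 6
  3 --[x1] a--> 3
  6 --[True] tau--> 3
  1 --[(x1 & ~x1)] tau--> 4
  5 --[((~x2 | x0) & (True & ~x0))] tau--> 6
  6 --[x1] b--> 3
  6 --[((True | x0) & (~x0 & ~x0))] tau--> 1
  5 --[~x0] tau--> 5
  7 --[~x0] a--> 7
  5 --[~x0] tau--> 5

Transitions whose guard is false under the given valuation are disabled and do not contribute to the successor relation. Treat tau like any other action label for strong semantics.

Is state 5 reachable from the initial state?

Guard filter leaves 11 enabled edge(s).
L0 = {0}
L1 = {3}  total {0,3}
L2 = {4}  total {0,3,4}
L3 = {1,7}  total {0,1,3,4,7}
L4 = {2}  total {0,1,2,3,4,7}
Reach set: {0,1,2,3,4,7}

Answer: UNREACHABLE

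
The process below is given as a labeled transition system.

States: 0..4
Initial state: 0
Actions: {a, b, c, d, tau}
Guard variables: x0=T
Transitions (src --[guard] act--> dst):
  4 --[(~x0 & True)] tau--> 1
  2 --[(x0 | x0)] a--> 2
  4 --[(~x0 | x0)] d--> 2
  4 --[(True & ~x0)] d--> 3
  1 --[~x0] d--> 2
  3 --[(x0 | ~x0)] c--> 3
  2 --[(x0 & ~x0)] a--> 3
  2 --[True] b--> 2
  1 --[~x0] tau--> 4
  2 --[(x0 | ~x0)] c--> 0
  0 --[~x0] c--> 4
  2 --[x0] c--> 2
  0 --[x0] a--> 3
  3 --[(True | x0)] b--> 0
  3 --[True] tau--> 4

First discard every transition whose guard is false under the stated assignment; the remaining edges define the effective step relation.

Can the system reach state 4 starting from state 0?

Answer: REACHABLE

Working:
9 transition(s) survive guard evaluation.
L0 = {0}
L1 = {3}  cumulative {0,3}
L2 = {4}  cumulative {0,3,4}
L3 = {2}  cumulative {0,2,3,4}
R = {0,2,3,4}
trace reaching 4: a·tau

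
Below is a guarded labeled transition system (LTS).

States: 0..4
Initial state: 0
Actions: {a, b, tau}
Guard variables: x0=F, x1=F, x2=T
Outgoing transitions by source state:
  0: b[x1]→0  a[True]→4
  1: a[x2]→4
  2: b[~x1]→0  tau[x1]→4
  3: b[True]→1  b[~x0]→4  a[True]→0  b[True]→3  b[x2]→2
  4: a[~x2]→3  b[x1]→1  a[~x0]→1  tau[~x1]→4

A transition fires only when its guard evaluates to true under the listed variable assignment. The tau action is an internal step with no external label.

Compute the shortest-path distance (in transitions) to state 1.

Layered search for 1:
  depth 0: {0}
  depth 1: {4}
  depth 2: {1}
first hit 1 at d=2 via a·a

Answer: 2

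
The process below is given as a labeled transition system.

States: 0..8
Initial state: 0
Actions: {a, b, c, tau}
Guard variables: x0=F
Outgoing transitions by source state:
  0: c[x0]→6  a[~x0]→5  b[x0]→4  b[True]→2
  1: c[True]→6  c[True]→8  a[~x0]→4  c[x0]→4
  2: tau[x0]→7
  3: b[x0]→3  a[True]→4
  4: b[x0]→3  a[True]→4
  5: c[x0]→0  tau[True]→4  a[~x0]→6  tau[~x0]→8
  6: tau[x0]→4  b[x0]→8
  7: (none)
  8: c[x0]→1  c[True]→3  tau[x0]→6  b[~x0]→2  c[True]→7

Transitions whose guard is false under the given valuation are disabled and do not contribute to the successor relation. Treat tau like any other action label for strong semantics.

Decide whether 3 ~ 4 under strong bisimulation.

Answer: BISIMILAR

Working:
Bisimulation quotient by refinement:
  π0 = {{0,1,2,3,4,5,6,7,8}}
  π1 = {{0},{1},{2,6,7},{3,4},{5},{8}}
6 equivalence class(es) (converged in 2)
class of 3: {3,4}; class of 4: {3,4}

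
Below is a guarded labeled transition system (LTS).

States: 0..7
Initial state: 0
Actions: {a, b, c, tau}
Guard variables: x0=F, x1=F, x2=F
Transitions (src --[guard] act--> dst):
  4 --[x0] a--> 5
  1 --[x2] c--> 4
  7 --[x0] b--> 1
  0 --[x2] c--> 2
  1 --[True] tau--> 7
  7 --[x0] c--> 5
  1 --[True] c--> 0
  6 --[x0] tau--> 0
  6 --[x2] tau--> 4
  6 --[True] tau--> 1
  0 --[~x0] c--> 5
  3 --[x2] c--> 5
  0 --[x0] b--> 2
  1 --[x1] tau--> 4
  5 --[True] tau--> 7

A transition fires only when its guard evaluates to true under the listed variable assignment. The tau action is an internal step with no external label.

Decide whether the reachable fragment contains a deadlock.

R = {0,5,7}
  0: c→5  [1 out]
  5: tau→7  [1 out]
  7: ∅  [no exit]
trace reaching 7: c·tau

Answer: DEADLOCK at state 7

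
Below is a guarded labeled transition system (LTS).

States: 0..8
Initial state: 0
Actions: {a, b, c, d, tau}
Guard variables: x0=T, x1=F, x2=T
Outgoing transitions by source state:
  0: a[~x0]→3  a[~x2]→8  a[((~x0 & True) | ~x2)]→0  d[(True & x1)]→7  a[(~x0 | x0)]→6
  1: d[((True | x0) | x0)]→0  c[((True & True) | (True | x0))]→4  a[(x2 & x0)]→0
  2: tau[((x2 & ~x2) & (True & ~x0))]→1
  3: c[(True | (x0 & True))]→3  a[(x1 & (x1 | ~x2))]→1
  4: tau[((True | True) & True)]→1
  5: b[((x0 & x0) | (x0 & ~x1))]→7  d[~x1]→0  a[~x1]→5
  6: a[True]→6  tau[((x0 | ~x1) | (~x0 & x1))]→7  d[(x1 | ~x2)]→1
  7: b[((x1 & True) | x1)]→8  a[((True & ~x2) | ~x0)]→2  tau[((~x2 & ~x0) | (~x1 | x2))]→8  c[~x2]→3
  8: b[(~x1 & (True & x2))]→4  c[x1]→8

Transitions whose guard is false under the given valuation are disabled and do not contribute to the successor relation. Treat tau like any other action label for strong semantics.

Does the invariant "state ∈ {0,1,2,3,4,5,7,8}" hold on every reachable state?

Answer: INVARIANT VIOLATED at state 6

Trace:
Safe = {0,1,2,3,4,5,7,8}
Reach set: {0,1,4,6,7,8}
  0: ok
  1: ok
  4: ok
  6: ✗ unsafe
  7: ok
  8: ok
counterexample path to 6: a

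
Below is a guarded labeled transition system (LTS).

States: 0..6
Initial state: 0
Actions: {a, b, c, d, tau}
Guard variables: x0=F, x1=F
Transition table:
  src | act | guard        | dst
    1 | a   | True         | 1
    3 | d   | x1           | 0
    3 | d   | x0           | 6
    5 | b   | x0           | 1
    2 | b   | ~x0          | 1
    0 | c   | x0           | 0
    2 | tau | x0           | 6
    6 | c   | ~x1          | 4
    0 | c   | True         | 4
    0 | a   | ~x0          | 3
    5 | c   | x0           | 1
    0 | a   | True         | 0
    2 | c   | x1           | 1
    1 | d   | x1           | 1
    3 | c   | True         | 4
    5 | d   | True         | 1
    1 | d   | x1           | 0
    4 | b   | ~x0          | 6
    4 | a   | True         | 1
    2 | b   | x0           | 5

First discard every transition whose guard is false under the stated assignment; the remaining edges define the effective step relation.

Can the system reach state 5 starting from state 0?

Answer: UNREACHABLE

Trace:
After dropping false guards: 10 live edges.
depth 0: {0}
depth 1: {3,4}  now seen {0,3,4}
depth 2: {1,6}  now seen {0,1,3,4,6}
Reachable = {0,1,3,4,6}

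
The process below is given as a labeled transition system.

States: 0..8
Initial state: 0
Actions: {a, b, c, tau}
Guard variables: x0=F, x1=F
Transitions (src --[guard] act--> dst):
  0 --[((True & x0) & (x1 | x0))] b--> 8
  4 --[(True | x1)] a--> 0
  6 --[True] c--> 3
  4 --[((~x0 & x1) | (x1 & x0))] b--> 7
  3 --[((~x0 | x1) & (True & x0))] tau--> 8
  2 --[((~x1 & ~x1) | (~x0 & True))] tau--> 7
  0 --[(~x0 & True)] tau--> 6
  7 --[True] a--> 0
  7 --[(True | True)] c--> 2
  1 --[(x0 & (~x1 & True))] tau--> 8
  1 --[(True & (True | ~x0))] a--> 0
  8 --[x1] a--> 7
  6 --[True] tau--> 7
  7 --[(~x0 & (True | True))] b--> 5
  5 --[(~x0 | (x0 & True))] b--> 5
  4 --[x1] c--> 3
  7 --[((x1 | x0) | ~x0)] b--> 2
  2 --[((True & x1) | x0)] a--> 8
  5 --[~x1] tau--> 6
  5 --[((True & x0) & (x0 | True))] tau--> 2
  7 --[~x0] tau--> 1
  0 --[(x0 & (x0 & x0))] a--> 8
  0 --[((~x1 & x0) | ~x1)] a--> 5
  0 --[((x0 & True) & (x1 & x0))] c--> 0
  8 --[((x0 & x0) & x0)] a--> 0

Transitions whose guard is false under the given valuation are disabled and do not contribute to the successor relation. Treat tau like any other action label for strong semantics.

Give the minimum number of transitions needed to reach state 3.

Answer: 2

Trace:
BFS to 3:
  Layer 0: {0}
  Layer 1: {5,6}
  Layer 2: {3,7}
first hit 3 at d=2 via tau·c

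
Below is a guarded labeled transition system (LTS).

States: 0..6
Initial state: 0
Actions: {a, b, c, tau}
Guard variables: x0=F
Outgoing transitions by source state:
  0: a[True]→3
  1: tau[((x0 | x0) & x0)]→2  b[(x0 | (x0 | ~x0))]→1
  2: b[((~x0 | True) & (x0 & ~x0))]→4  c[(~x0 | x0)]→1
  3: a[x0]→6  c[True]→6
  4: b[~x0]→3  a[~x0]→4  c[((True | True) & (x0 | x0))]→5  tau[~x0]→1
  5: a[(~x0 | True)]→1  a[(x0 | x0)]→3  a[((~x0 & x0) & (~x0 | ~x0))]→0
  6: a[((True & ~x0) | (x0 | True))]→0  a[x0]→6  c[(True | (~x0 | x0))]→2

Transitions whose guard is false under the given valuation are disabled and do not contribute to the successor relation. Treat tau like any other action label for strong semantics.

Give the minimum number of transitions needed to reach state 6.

Layered search for 6:
  Layer 0: {0}
  Layer 1: {3}
  Layer 2: {6}
first hit 6 at d=2 via a·c

Answer: 2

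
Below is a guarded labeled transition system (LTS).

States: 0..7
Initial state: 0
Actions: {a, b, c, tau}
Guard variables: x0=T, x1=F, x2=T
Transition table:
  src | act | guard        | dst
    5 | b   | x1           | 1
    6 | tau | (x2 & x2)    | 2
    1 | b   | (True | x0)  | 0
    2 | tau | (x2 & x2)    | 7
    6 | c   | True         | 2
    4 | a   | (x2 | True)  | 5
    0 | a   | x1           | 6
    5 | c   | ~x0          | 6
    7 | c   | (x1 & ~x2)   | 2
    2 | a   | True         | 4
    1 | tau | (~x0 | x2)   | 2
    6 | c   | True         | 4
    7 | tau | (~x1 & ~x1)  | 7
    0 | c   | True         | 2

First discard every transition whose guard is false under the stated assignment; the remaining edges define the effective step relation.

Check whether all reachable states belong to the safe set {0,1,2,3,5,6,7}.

Safe = {0,1,2,3,5,6,7}
Reachable = {0,2,4,5,7}
  0: ok
  2: ok
  4: VIOLATES
  5: ok
  7: ok
counterexample path to 4: c·a

Answer: INVARIANT VIOLATED at state 4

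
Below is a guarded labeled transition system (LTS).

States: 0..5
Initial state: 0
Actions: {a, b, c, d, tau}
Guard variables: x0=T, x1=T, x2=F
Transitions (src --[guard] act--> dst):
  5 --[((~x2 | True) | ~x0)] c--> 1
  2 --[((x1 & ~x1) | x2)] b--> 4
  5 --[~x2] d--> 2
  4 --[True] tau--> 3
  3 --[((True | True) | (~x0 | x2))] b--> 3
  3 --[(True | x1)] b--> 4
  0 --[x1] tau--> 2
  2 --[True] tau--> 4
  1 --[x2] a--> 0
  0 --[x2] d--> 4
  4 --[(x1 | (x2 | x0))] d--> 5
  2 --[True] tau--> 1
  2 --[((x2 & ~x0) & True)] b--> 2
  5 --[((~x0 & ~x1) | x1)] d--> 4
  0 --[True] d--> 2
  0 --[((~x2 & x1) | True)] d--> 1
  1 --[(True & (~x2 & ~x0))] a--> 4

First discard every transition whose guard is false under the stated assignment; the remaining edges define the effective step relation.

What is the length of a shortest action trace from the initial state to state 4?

Layered search for 4:
  Layer 0: {0}
  Layer 1: {1,2}
  Layer 2: {4}
first hit 4 at d=2 via d·tau

Answer: 2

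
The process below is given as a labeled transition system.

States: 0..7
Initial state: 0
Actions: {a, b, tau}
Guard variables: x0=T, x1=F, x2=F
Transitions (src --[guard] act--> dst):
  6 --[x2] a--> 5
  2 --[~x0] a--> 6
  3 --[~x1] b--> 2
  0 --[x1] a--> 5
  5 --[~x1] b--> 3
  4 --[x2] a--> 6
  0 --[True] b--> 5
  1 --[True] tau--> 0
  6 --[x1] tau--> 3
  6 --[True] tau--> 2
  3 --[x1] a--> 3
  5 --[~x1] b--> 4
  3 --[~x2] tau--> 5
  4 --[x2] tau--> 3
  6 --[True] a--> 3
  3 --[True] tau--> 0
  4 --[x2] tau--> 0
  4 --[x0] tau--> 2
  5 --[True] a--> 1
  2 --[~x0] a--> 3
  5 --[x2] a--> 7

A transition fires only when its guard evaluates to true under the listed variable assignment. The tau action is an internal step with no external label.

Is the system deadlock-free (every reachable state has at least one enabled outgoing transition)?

Reachable = {0,1,2,3,4,5}
  0: b→5  [1 exit(s)]
  1: tau→0  [1 exit(s)]
  2: ∅  [no exit]
  3: b→2  tau→0  tau→5  [3 exit(s)]
  4: tau→2  [1 exit(s)]
  5: a→1  b→3  b→4  [3 exit(s)]
Path to 2: b·b·b

Answer: DEADLOCK at state 2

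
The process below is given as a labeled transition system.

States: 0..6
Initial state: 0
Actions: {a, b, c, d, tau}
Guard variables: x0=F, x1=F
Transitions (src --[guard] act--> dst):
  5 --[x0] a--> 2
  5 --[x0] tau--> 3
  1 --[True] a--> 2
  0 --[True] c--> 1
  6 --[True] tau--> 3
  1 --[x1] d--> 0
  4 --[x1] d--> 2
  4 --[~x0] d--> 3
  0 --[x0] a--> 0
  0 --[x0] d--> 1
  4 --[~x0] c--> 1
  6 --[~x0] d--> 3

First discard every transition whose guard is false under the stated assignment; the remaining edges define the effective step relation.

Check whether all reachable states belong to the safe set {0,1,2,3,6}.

Answer: INVARIANT HOLDS

Trace:
Inv-set: {0,1,2,3,6}
Reach set: {0,1,2}
  0: ok
  1: ok
  2: ok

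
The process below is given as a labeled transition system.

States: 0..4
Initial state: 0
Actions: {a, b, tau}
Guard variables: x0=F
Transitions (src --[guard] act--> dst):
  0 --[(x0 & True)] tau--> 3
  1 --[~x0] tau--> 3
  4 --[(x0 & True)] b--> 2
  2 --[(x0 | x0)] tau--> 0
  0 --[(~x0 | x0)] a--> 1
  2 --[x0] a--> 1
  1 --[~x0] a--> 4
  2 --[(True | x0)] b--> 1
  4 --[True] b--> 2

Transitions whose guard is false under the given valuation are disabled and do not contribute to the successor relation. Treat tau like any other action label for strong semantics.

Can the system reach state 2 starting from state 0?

Guard filter leaves 5 enabled edge(s).
L0 = {0}
L1 = {1}  total {0,1}
L2 = {3,4}  total {0,1,3,4}
L3 = {2}  total {0,1,2,3,4}
Reach set: {0,1,2,3,4}
trace reaching 2: a·a·b

Answer: REACHABLE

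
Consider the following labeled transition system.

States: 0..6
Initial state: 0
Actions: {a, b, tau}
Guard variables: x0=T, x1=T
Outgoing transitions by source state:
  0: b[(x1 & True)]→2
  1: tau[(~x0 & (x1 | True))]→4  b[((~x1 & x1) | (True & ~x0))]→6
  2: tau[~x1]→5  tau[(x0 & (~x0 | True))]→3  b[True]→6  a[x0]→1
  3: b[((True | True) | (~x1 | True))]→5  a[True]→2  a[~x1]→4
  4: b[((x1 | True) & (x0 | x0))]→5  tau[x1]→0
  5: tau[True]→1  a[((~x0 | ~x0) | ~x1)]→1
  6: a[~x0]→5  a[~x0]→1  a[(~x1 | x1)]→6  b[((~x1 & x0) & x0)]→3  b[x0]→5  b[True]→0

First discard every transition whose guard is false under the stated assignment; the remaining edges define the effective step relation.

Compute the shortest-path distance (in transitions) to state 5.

Answer: 3

Analysis:
Breadth-first toward 5:
  depth 0: {0}
  depth 1: {2}
  depth 2: {1,3,6}
  depth 3: {5}
5 enters at depth 3; path b·b·b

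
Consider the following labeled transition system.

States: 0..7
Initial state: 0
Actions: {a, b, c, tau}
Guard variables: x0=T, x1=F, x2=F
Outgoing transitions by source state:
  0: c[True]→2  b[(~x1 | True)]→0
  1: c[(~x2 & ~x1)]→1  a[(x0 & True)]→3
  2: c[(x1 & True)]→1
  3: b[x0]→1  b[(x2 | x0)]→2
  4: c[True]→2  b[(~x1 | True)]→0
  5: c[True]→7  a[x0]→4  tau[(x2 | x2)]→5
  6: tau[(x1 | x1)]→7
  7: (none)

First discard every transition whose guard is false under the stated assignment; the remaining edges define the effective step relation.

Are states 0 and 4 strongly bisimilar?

Compute ~ classes (split until stable):
  π0 = {{0,1,2,3,4,5,6,7}}
  π1 = {{0,4},{1,5},{2,6,7},{3}}
  π2 = {{0,4},{1},{2,6,7},{3},{5}}
stable after 3 split(s): 5 block(s)
0∈{0,4}, 4∈{0,4}

Answer: BISIMILAR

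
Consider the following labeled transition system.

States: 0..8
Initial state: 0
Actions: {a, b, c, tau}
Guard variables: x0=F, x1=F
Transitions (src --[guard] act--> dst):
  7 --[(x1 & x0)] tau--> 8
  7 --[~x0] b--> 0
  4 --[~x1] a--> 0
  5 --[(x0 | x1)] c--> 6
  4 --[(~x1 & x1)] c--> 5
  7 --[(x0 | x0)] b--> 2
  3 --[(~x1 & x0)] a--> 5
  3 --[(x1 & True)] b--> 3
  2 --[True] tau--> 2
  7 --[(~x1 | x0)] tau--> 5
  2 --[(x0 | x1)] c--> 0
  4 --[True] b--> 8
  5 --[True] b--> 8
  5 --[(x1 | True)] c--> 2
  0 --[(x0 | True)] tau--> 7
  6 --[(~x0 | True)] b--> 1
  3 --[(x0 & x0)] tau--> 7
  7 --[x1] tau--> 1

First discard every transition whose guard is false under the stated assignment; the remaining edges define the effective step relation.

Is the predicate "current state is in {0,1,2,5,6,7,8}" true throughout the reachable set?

Answer: INVARIANT HOLDS

Working:
Inv-set: {0,1,2,5,6,7,8}
Reachable = {0,2,5,7,8}
  0: ok
  2: ok
  5: ok
  7: ok
  8: ok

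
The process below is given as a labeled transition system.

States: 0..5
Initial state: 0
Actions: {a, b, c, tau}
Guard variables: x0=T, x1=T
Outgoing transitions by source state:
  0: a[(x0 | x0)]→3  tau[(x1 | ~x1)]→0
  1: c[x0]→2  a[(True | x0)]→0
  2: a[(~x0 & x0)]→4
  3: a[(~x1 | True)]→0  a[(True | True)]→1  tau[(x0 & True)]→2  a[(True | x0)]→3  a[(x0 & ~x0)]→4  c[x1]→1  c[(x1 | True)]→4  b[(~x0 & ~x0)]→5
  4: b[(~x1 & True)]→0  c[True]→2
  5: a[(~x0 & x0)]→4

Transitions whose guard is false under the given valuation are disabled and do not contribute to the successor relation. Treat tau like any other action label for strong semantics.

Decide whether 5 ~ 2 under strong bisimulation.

Answer: BISIMILAR

Analysis:
Bisimulation quotient by refinement:
  π0 = {{0,1,2,3,4,5}}
  π1 = {{0},{1},{2,5},{3},{4}}
stable after 2 split(s): 5 block(s)
5∈{2,5}, 2∈{2,5}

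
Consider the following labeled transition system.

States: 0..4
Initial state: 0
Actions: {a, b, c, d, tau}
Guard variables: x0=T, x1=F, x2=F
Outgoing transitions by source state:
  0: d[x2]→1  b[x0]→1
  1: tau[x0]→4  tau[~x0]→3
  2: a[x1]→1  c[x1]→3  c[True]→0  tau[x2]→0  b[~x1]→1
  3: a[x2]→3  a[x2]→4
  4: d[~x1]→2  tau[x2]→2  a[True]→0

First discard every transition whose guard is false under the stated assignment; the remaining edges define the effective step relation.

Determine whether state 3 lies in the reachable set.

After dropping false guards: 6 live edges.
depth 0: {0}
depth 1: {1}  now seen {0,1}
depth 2: {4}  now seen {0,1,4}
depth 3: {2}  now seen {0,1,2,4}
Reachable = {0,1,2,4}

Answer: UNREACHABLE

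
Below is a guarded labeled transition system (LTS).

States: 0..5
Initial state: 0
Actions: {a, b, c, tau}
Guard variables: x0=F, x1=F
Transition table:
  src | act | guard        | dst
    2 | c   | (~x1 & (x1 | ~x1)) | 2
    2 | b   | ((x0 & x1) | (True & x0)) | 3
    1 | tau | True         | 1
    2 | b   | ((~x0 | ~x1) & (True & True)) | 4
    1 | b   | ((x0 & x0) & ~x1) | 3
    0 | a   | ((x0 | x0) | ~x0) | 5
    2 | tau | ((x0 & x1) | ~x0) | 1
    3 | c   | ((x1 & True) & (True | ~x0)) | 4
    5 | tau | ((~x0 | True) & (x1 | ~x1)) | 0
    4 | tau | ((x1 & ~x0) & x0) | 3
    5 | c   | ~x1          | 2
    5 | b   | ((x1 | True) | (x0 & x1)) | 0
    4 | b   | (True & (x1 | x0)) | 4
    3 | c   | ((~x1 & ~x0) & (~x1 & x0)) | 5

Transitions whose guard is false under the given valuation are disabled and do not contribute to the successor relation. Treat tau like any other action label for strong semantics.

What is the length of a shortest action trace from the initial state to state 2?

Answer: 2

Trace:
Breadth-first toward 2:
  L0 = {0}
  L1 = {5}
  L2 = {2}
first hit 2 at d=2 via a·c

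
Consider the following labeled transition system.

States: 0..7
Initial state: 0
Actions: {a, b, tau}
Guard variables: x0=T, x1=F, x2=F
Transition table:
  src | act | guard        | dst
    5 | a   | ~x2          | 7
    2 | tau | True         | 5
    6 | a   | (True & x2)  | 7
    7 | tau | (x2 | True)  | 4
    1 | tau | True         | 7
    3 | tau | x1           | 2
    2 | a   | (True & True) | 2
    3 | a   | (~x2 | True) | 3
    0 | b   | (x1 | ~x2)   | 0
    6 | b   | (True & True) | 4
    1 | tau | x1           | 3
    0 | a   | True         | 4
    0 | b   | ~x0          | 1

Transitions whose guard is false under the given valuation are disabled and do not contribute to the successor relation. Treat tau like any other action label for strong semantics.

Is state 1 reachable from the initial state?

Answer: UNREACHABLE

Trace:
After dropping false guards: 9 live edges.
depth 0: {0}
depth 1: {4}  cumulative {0,4}
R = {0,4}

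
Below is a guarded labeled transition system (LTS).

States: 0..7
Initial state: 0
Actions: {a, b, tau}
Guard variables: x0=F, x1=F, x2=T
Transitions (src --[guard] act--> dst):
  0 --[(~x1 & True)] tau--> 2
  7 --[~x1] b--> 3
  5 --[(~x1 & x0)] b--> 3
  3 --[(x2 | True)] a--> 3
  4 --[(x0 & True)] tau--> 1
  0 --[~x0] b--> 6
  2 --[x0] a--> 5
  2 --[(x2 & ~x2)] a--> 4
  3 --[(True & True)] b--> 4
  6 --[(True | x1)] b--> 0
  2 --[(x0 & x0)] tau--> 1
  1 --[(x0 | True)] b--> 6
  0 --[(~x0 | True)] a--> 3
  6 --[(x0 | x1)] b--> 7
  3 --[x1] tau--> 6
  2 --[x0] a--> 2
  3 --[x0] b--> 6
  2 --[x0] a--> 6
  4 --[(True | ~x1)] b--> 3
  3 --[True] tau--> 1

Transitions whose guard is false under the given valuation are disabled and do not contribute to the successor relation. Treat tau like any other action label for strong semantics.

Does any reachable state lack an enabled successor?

R = {0,1,2,3,4,6}
  0: a→3  b→6  tau→2  [3 exit(s)]
  1: b→6  [1 exit(s)]
  2: ∅  [STUCK]
  3: a→3  b→4  tau→1  [3 exit(s)]
  4: b→3  [1 exit(s)]
  6: b→0  [1 exit(s)]
witness 2: tau

Answer: DEADLOCK at state 2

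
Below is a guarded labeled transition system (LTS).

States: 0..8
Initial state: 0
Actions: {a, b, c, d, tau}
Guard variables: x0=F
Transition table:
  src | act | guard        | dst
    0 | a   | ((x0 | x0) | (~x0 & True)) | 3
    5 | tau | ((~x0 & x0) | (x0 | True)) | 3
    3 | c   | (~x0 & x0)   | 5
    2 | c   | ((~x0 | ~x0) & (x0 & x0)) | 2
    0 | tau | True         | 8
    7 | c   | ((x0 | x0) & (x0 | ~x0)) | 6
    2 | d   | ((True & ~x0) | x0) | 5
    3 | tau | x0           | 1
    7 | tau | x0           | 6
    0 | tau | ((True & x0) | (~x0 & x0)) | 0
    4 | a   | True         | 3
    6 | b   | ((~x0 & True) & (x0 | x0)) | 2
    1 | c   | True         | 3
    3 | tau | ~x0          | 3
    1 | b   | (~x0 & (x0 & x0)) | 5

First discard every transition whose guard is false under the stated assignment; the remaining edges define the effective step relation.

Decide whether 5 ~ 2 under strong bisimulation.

Refine partition for ~:
  P[0] = {{0,1,2,3,4,5,6,7,8}}
  P[1] = {{0},{1},{2},{3,5},{4},{6,7,8}}
6 equivalence class(es) (converged in 2)
[5]={3,5}  [2]={2}

Answer: NOT BISIMILAR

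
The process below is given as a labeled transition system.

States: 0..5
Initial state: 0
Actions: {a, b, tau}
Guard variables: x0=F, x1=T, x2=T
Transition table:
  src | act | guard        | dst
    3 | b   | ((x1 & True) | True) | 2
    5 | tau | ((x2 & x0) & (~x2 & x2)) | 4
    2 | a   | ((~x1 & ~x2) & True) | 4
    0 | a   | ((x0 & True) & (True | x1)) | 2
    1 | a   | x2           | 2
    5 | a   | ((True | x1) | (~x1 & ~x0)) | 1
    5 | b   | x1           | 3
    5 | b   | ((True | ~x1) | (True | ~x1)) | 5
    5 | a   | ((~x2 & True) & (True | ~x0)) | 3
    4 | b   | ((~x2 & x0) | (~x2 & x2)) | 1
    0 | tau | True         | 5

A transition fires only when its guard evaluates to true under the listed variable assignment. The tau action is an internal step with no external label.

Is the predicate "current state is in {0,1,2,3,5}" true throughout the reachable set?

Answer: INVARIANT HOLDS

Trace:
Allowed set {0,1,2,3,5}
Reachable = {0,1,2,3,5}
  0: safe
  1: safe
  2: safe
  3: safe
  5: safe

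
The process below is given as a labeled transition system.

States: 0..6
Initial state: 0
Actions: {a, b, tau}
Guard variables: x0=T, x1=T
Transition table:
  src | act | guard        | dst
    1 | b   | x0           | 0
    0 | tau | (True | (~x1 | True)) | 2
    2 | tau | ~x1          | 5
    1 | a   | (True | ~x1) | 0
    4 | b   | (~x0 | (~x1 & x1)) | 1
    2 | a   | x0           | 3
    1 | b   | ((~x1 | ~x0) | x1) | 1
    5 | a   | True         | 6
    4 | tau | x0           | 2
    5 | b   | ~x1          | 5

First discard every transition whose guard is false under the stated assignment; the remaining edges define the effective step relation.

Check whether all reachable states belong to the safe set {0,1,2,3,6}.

Inv-set: {0,1,2,3,6}
R = {0,2,3}
  0: ok
  2: ok
  3: ok

Answer: INVARIANT HOLDS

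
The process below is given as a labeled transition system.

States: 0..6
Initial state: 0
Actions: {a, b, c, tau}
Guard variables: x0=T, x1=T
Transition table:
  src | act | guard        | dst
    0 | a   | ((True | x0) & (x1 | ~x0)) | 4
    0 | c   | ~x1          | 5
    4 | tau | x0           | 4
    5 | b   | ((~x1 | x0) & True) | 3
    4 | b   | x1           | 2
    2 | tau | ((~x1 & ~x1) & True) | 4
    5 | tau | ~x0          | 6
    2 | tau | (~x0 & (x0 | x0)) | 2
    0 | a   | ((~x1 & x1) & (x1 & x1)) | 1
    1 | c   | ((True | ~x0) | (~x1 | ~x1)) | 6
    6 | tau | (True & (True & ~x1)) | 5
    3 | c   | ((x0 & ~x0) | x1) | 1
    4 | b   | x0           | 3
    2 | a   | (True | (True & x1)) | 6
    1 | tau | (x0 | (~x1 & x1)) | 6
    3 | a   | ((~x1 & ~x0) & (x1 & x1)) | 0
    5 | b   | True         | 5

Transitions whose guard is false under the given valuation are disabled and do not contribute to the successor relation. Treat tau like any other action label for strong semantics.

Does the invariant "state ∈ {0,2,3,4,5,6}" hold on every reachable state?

Allowed set {0,2,3,4,5,6}
Reachable = {0,1,2,3,4,6}
  0: ok
  1: ✗ unsafe
  2: ok
  3: ok
  4: ok
  6: ok
reach 1 via a·b·c — violates

Answer: INVARIANT VIOLATED at state 1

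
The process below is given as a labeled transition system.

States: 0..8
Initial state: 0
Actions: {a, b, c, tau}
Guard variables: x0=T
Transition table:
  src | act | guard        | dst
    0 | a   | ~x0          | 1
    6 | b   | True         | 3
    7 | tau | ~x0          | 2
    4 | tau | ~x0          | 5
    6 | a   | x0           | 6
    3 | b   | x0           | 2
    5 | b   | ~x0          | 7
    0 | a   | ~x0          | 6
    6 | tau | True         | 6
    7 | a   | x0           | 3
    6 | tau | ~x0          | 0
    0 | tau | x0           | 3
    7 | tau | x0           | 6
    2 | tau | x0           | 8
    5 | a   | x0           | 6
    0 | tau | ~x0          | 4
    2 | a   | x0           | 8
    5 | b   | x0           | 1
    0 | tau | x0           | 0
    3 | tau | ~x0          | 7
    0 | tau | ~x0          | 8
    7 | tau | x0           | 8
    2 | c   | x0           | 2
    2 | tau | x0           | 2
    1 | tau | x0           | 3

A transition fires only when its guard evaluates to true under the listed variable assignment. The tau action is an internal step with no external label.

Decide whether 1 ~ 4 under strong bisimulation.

Compute ~ classes (split until stable):
  P[0] = {{0,1,2,3,4,5,6,7,8}}
  P[1] = {{0,1},{2},{3},{4,8},{5},{6},{7}}
  P[2] = {{0},{1},{2},{3},{4,8},{5},{6},{7}}
Fixed point at round 3; 8 class(es).
class of 1: {1}; class of 4: {4,8}

Answer: NOT BISIMILAR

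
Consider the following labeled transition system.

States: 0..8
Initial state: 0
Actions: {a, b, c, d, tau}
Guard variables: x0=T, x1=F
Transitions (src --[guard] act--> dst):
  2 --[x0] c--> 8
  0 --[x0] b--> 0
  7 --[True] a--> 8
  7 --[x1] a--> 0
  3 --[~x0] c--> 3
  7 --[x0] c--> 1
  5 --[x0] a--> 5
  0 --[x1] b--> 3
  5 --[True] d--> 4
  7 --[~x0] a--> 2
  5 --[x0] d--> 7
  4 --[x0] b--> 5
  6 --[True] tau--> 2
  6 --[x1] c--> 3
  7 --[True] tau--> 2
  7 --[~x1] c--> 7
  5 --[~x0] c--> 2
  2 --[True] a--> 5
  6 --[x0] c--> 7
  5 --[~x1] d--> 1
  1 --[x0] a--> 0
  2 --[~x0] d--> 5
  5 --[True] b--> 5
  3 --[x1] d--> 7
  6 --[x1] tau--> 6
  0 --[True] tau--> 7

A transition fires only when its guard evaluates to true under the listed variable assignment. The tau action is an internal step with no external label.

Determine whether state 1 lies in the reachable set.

17 transition(s) survive guard evaluation.
depth 0: {0}
depth 1: {7}  total {0,7}
depth 2: {1,2,8}  total {0,1,2,7,8}
depth 3: {5}  total {0,1,2,5,7,8}
depth 4: {4}  total {0,1,2,4,5,7,8}
R = {0,1,2,4,5,7,8}
trace reaching 1: tau·c

Answer: REACHABLE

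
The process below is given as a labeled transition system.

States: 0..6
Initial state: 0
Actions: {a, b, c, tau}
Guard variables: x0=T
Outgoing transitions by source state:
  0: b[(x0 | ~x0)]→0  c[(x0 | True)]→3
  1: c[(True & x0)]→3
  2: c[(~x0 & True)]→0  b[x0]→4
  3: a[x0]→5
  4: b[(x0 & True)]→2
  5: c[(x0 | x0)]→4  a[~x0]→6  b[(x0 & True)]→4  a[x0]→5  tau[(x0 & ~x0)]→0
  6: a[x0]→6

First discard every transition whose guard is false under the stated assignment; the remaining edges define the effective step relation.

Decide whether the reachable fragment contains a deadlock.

Reach set: {0,2,3,4,5}
  0: b→0  c→3  [2 exit(s)]
  2: b→4  [1 exit(s)]
  3: a→5  [1 exit(s)]
  4: b→2  [1 exit(s)]
  5: a→5  b→4  c→4  [3 exit(s)]

Answer: DEADLOCK-FREE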